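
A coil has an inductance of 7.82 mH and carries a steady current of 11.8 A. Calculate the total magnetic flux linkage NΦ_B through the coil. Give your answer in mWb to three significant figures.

From L = NΦ_B/I, the flux linkage is NΦ_B = LI.
NΦ_B = (7.820×10^-3 H)(11.8 A) = 9.228×10^-2 Wb.

NΦ_B ≈ 92.3 mWb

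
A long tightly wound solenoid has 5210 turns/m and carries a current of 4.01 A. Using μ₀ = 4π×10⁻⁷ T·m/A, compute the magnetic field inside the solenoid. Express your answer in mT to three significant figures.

B ≈ 26.3 mT

Inside a long solenoid, B = μ₀nI.
B = (4π×10⁻⁷)(5.210×10^3 m⁻¹)(4.01 A) = 2.625×10^-2 T.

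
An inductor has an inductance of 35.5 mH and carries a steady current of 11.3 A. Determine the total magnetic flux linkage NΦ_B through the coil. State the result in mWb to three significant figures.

From L = NΦ_B/I, the flux linkage is NΦ_B = LI.
NΦ_B = (3.550×10^-2 H)(11.3 A) = 0.4012 Wb.

NΦ_B ≈ 401 mWb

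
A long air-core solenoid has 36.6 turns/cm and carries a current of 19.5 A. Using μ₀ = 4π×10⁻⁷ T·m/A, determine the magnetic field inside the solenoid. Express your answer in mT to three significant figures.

Inside a long solenoid, B = μ₀nI.
B = (4π×10⁻⁷)(3.660×10^3 m⁻¹)(19.5 A) = 8.969×10^-2 T.

B ≈ 89.7 mT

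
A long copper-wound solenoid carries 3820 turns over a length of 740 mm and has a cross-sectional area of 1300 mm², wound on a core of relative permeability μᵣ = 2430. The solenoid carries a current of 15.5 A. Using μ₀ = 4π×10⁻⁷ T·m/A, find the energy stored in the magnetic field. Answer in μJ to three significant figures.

A = 1300 mm² = 1.300×10^-3 m².
L = μ₀μᵣN²A/ℓ = (4π×10⁻⁷)(2430)(3820)²(1.300×10^-3)/(0.74) = 78.28 H.
U = ½LI² = ½(78.28)(15.5)² = 9.403×10^3 J.

U ≈ 9400000000 μJ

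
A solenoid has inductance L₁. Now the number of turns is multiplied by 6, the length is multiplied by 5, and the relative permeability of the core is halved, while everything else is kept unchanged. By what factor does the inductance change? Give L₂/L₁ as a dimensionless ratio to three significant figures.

For a solenoid, L ∝ μᵣN²A/ℓ.
L₂/L₁ = (6)^2 × (5)^-1 × (0.5) = 3.60.

L₂/L₁ = 3.60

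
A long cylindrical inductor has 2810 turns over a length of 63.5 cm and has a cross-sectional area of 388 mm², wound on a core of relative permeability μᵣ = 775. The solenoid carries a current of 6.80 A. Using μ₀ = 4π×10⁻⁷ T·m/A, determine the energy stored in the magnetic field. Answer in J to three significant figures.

U ≈ 109 J

A = 388 mm² = 3.880×10^-4 m².
L = μ₀μᵣN²A/ℓ = (4π×10⁻⁷)(775)(2810)²(3.880×10^-4)/(0.635) = 4.699 H.
U = ½LI² = ½(4.699)(6.80)² = 108.6 J.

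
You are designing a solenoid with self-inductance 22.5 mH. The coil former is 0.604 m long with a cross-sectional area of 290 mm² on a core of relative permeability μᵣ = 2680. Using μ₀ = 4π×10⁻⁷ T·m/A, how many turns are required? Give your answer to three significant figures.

N ≈ 118 turns

A = 290 mm² = 2.900×10^-4 m².
From L = μ₀μᵣN²A/ℓ, N = √(Lℓ / (μ₀μᵣA)).
N = √[(2.250×10^-2)(0.604) / ((4π×10⁻⁷)(2680)×2.900×10^-4)] = √(1.391×10^4) ≈ 118.0.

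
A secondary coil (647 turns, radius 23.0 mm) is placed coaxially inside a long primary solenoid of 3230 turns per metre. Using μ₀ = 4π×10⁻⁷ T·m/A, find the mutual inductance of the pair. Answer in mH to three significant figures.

M ≈ 4.36 mH

The outer solenoid produces a uniform field B₁ = μ₀n₁I₁ across the inner coil,
so the flux linkage is N₂Φ = N₂B₁A₂ = μ₀n₁N₂A₂·I₁, giving M = μ₀n₁N₂A₂.
A₂ = πr² = π(2.300×10^-2 m)² = 1.662×10^-3 m².
M = (4π×10⁻⁷)(3230)(647)(1.662×10^-3) = 4.364×10^-3 H.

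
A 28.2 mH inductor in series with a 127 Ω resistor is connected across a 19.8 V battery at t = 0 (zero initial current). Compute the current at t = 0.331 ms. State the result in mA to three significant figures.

I ≈ 121 mA

τ = L/R = 2.820×10^-2/127 = 2.220×10^-4 s; final current I_∞ = ε/R = 19.8/127 = 0.1559 A.
I(t) = I_∞(1 − e^(−t/τ)) with t/τ = 1.491.
I = (0.1559)(1 − e^(−1.491)) = 0.1208 A.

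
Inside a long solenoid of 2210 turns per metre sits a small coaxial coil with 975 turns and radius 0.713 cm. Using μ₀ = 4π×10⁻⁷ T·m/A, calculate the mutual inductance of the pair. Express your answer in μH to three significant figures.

The outer solenoid produces a uniform field B₁ = μ₀n₁I₁ across the inner coil,
so the flux linkage is N₂Φ = N₂B₁A₂ = μ₀n₁N₂A₂·I₁, giving M = μ₀n₁N₂A₂.
A₂ = πr² = π(7.130×10^-3 m)² = 1.597×10^-4 m².
M = (4π×10⁻⁷)(2210)(975)(1.597×10^-4) = 4.324×10^-4 H.

M ≈ 432 μH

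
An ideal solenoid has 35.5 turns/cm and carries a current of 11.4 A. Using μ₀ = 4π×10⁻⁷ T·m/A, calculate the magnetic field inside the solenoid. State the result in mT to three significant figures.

Inside a long solenoid, B = μ₀nI.
B = (4π×10⁻⁷)(3.550×10^3 m⁻¹)(11.4 A) = 5.086×10^-2 T.

B ≈ 50.9 mT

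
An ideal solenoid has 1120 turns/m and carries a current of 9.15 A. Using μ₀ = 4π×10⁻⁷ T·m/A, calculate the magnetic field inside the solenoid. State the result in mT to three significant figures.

Inside a long solenoid, B = μ₀nI.
B = (4π×10⁻⁷)(1.120×10^3 m⁻¹)(9.15 A) = 1.288×10^-2 T.

B ≈ 12.9 mT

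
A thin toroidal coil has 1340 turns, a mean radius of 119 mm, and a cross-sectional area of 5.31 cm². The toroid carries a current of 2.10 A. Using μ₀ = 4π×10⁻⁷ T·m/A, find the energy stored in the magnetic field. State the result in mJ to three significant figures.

U ≈ 3.53 mJ

L = μ₀N²A/(2πR) = (4π×10⁻⁷)(1340)²(5.310×10^-4)/(2π×0.119) = 1.602×10^-3 H.
U = ½LI² = ½(1.602×10^-3)(2.10)² = 3.533×10^-3 J.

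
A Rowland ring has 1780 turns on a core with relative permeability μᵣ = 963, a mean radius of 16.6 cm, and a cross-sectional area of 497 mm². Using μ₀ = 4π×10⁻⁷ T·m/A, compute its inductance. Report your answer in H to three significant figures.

For a thin toroid, L = μ₀μᵣN²A/(2πR).
L = (4π×10⁻⁷)(963)(1780)²(4.970×10^-4) / (2π×0.166 m) = 1.827 H.

L ≈ 1.83 H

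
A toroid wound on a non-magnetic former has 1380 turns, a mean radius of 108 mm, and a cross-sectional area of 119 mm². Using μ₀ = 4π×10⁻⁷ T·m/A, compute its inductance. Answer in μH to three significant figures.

For a thin toroid, L = μ₀N²A/(2πR).
L = (4π×10⁻⁷)(1380)²(1.190×10^-4) / (2π×0.108 m) = 4.197×10^-4 H.

L ≈ 420 μH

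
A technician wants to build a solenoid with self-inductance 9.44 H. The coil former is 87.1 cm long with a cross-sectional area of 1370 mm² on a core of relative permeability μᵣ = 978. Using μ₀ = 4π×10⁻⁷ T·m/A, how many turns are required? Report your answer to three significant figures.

N ≈ 2210 turns

A = 1370 mm² = 1.370×10^-3 m².
From L = μ₀μᵣN²A/ℓ, N = √(Lℓ / (μ₀μᵣA)).
N = √[(9.44)(0.871) / ((4π×10⁻⁷)(978)×1.370×10^-3)] = √(4.883×10^6) ≈ 2209.8.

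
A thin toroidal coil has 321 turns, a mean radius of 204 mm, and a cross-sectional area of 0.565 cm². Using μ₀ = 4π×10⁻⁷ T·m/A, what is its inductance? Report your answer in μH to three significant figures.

For a thin toroid, L = μ₀N²A/(2πR).
L = (4π×10⁻⁷)(321)²(5.650×10^-5) / (2π×0.204 m) = 5.708×10^-6 H.

L ≈ 5.71 μH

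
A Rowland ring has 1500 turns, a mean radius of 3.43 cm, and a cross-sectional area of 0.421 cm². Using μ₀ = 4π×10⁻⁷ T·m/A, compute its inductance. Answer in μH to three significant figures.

L ≈ 552 μH

For a thin toroid, L = μ₀N²A/(2πR).
L = (4π×10⁻⁷)(1500)²(4.210×10^-5) / (2π×3.430×10^-2 m) = 5.523×10^-4 H.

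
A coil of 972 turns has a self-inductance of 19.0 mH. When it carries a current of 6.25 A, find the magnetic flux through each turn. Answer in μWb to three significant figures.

From L = NΦ_B/I, the flux per turn is Φ_B = LI/N.
Φ_B = (1.900×10^-2 H)(6.25 A)/972 = 1.222×10^-4 Wb.

Φ_B ≈ 122 μWb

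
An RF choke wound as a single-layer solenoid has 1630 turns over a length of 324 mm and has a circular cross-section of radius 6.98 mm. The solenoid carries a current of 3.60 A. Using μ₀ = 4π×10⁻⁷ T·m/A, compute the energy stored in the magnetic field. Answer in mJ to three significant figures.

A = πr² = π(6.980×10^-3 m)² = 1.531×10^-4 m².
L = μ₀N²A/ℓ = (4π×10⁻⁷)(1630)²(1.531×10^-4)/(0.324) = 1.577×10^-3 H.
U = ½LI² = ½(1.577×10^-3)(3.60)² = 1.022×10^-2 J.

U ≈ 10.2 mJ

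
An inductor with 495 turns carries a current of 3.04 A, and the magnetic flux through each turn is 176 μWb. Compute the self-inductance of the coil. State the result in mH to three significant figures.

Self-inductance is defined by L = NΦ_B/I (flux linkage over current).
L = (495)(1.760×10^-4 Wb)/(3.04 A) = 2.866×10^-2 H.

L ≈ 28.7 mH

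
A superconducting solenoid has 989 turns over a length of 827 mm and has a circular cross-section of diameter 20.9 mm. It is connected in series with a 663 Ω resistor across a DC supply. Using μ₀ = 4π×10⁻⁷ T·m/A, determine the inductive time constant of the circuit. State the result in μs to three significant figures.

τ ≈ 0.769 μs

A = π(d/2)² = π(1.045×10^-2 m)² = 3.431×10^-4 m².
L = μ₀N²A/ℓ = (4π×10⁻⁷)(989)²(3.431×10^-4)/(0.827) = 5.099×10^-4 H.
τ = L/R = (5.099×10^-4)/(663) = 7.691×10^-7 s.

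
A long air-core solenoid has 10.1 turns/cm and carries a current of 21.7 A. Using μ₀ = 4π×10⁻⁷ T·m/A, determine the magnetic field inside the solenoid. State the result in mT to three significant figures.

Inside a long solenoid, B = μ₀nI.
B = (4π×10⁻⁷)(1.010×10^3 m⁻¹)(21.7 A) = 2.754×10^-2 T.

B ≈ 27.5 mT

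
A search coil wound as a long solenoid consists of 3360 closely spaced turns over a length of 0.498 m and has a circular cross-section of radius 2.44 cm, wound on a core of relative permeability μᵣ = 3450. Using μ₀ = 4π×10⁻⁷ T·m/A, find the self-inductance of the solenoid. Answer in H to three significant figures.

L ≈ 184 H

A = πr² = π(2.440×10^-2 m)² = 1.870×10^-3 m².
For a long solenoid, L = μ₀μᵣN²A/ℓ.
L = (4π×10⁻⁷)(3450)(3360)²(1.870×10^-3)/(0.498 m) = 183.8 H.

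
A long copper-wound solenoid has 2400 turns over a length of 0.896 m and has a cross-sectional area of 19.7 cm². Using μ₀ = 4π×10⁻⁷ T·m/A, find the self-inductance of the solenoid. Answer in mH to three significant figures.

L ≈ 15.9 mH

A = 19.7 cm² = 1.970×10^-3 m².
For a long solenoid, L = μ₀N²A/ℓ.
L = (4π×10⁻⁷)(2400)²(1.970×10^-3)/(0.896 m) = 1.591×10^-2 H.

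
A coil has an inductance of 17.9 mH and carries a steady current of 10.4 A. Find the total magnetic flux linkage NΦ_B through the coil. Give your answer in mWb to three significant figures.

From L = NΦ_B/I, the flux linkage is NΦ_B = LI.
NΦ_B = (1.790×10^-2 H)(10.4 A) = 0.1862 Wb.

NΦ_B ≈ 186 mWb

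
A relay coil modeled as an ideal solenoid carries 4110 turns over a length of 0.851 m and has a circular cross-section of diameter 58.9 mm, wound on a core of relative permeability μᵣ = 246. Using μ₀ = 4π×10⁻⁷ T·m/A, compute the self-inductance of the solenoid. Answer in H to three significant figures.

A = π(d/2)² = π(2.945×10^-2 m)² = 2.7247×10^-3 m².
For a long solenoid, L = μ₀μᵣN²A/ℓ.
L = (4π×10⁻⁷)(246)(4110)²(2.7247×10^-3)/(0.851 m) = 16.72 H.

L ≈ 16.7 H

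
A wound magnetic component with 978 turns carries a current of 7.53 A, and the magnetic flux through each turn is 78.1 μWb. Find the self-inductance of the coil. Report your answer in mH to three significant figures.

L ≈ 10.1 mH

Self-inductance is defined by L = NΦ_B/I (flux linkage over current).
L = (978)(7.810×10^-5 Wb)/(7.53 A) = 1.014×10^-2 H.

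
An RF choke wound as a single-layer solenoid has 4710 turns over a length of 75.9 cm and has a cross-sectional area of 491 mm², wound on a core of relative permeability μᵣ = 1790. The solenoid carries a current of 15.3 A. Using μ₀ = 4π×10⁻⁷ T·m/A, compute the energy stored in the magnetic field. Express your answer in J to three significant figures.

U ≈ 3780 J

A = 491 mm² = 4.910×10^-4 m².
L = μ₀μᵣN²A/ℓ = (4π×10⁻⁷)(1790)(4710)²(4.910×10^-4)/(0.759) = 32.28 H.
U = ½LI² = ½(32.28)(15.3)² = 3.778×10^3 J.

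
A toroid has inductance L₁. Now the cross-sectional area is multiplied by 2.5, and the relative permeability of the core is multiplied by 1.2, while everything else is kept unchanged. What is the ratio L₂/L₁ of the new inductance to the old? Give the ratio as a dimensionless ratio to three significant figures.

L₂/L₁ = 3.00

For a toroid, L ∝ μᵣN²A/R.
L₂/L₁ = (2.5) × (1.2) = 3.00.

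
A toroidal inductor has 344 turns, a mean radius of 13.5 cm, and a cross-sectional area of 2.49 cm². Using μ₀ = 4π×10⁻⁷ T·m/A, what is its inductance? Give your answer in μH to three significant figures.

For a thin toroid, L = μ₀N²A/(2πR).
L = (4π×10⁻⁷)(344)²(2.490×10^-4) / (2π×0.135 m) = 4.365×10^-5 H.

L ≈ 43.7 μH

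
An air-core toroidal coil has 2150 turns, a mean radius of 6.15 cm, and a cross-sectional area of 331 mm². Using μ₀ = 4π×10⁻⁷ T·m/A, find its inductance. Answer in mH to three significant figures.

L ≈ 4.98 mH

For a thin toroid, L = μ₀N²A/(2πR).
L = (4π×10⁻⁷)(2150)²(3.310×10^-4) / (2π×6.150×10^-2 m) = 4.976×10^-3 H.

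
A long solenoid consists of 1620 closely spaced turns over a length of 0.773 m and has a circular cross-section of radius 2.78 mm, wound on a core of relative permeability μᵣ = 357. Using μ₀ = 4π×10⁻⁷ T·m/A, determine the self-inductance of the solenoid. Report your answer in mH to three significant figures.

L ≈ 37.0 mH

A = πr² = π(2.780×10^-3 m)² = 2.428×10^-5 m².
For a long solenoid, L = μ₀μᵣN²A/ℓ.
L = (4π×10⁻⁷)(357)(1620)²(2.428×10^-5)/(0.773 m) = 3.698×10^-2 H.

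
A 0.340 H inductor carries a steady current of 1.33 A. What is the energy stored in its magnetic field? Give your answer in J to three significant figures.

U ≈ 0.301 J

Stored magnetic energy: U = ½LI².
U = ½(0.34 H)(1.33 A)² = 0.3007 J.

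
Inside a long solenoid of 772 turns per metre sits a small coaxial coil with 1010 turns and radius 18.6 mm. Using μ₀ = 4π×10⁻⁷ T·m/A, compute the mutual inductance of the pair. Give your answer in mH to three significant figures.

M ≈ 1.06 mH

The outer solenoid produces a uniform field B₁ = μ₀n₁I₁ across the inner coil,
so the flux linkage is N₂Φ = N₂B₁A₂ = μ₀n₁N₂A₂·I₁, giving M = μ₀n₁N₂A₂.
A₂ = πr² = π(1.860×10^-2 m)² = 1.087×10^-3 m².
M = (4π×10⁻⁷)(772)(1010)(1.087×10^-3) = 1.0649×10^-3 H.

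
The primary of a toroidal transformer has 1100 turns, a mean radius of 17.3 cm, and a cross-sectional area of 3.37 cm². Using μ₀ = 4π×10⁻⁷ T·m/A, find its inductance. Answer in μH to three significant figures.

For a thin toroid, L = μ₀N²A/(2πR).
L = (4π×10⁻⁷)(1100)²(3.370×10^-4) / (2π×0.173 m) = 4.714×10^-4 H.

L ≈ 471 μH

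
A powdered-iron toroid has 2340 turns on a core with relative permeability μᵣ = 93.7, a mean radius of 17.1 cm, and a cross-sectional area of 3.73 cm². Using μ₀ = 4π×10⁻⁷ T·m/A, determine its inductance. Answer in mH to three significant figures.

For a thin toroid, L = μ₀μᵣN²A/(2πR).
L = (4π×10⁻⁷)(93.7)(2340)²(3.730×10^-4) / (2π×0.171 m) = 0.2238 H.

L ≈ 224 mH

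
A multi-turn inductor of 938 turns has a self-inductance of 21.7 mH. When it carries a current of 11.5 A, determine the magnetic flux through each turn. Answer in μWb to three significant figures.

From L = NΦ_B/I, the flux per turn is Φ_B = LI/N.
Φ_B = (2.170×10^-2 H)(11.5 A)/938 = 2.660×10^-4 Wb.

Φ_B ≈ 266 μWb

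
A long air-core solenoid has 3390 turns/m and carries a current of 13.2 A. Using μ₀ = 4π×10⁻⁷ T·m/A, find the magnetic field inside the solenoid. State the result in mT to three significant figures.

B ≈ 56.2 mT

Inside a long solenoid, B = μ₀nI.
B = (4π×10⁻⁷)(3.390×10^3 m⁻¹)(13.2 A) = 5.623×10^-2 T.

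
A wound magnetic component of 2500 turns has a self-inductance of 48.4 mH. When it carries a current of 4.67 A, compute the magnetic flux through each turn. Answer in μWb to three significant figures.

From L = NΦ_B/I, the flux per turn is Φ_B = LI/N.
Φ_B = (4.840×10^-2 H)(4.67 A)/2500 = 9.041×10^-5 Wb.

Φ_B ≈ 90.4 μWb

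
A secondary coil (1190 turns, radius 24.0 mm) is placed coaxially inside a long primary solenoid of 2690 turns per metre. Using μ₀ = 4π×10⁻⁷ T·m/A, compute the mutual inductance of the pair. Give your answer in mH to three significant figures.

The outer solenoid produces a uniform field B₁ = μ₀n₁I₁ across the inner coil,
so the flux linkage is N₂Φ = N₂B₁A₂ = μ₀n₁N₂A₂·I₁, giving M = μ₀n₁N₂A₂.
A₂ = πr² = π(2.400×10^-2 m)² = 1.810×10^-3 m².
M = (4π×10⁻⁷)(2690)(1190)(1.810×10^-3) = 7.279×10^-3 H.

M ≈ 7.28 mH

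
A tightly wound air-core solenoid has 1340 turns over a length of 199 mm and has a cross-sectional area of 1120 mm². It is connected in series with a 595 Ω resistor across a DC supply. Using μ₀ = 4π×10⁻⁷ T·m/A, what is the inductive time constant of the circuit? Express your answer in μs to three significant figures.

τ ≈ 21.3 μs

A = 1120 mm² = 1.120×10^-3 m².
L = μ₀N²A/ℓ = (4π×10⁻⁷)(1340)²(1.120×10^-3)/(0.199) = 1.270×10^-2 H.
τ = L/R = (1.270×10^-2)/(595) = 2.134×10^-5 s.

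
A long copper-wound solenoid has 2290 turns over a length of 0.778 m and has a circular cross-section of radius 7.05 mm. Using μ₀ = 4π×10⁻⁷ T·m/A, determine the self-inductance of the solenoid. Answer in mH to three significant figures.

L ≈ 1.32 mH

A = πr² = π(7.050×10^-3 m)² = 1.561×10^-4 m².
For a long solenoid, L = μ₀N²A/ℓ.
L = (4π×10⁻⁷)(2290)²(1.561×10^-4)/(0.778 m) = 1.323×10^-3 H.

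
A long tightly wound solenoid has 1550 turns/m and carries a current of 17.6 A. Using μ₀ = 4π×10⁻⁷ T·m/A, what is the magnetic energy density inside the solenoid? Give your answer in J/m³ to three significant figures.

B = μ₀nI = (4π×10⁻⁷)(1.550×10^3)(17.6) = 3.428×10^-2 T.
u = B²/(2μ₀) = (3.428×10^-2)²/(2×4π×10⁻⁷) = 467.6 J/m³.

u ≈ 468 J/m³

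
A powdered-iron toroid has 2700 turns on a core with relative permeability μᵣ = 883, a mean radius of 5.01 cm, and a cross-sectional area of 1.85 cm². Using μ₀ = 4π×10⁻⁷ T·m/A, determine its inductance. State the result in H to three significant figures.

L ≈ 4.75 H

For a thin toroid, L = μ₀μᵣN²A/(2πR).
L = (4π×10⁻⁷)(883)(2700)²(1.850×10^-4) / (2π×5.010×10^-2 m) = 4.754 H.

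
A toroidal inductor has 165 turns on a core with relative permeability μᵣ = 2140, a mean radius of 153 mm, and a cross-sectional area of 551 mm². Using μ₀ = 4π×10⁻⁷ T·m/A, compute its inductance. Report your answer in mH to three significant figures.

For a thin toroid, L = μ₀μᵣN²A/(2πR).
L = (4π×10⁻⁷)(2140)(165)²(5.510×10^-4) / (2π×0.153 m) = 4.196×10^-2 H.

L ≈ 42.0 mH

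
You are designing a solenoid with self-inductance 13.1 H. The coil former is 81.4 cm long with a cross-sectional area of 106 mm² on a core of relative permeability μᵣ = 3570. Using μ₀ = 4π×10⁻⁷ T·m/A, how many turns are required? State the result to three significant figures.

A = 106 mm² = 1.060×10^-4 m².
From L = μ₀μᵣN²A/ℓ, N = √(Lℓ / (μ₀μᵣA)).
N = √[(13.1)(0.814) / ((4π×10⁻⁷)(3570)×1.060×10^-4)] = √(2.242×10^7) ≈ 4735.4.

N ≈ 4740 turns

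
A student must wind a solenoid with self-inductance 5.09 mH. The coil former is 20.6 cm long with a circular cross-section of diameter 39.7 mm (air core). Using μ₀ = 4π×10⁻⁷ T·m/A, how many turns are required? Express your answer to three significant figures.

A = π(d/2)² = π(1.985×10^-2 m)² = 1.238×10^-3 m².
From L = μ₀N²A/ℓ, N = √(Lℓ / (μ₀A)).
N = √[(5.090×10^-3)(0.206) / ((4π×10⁻⁷)×1.238×10^-3)] = √(6.741×10^5) ≈ 821.0.

N ≈ 821 turns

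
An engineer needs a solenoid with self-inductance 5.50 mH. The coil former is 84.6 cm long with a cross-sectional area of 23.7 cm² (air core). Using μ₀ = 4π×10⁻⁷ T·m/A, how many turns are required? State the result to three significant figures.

A = 23.7 cm² = 2.370×10^-3 m².
From L = μ₀N²A/ℓ, N = √(Lℓ / (μ₀A)).
N = √[(5.500×10^-3)(0.846) / ((4π×10⁻⁷)×2.370×10^-3)] = √(1.562×10^6) ≈ 1249.9.

N ≈ 1250 turns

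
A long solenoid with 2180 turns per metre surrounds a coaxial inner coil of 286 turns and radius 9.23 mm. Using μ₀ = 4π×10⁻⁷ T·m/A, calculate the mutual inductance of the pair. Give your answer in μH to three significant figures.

M ≈ 210 μH

The outer solenoid produces a uniform field B₁ = μ₀n₁I₁ across the inner coil,
so the flux linkage is N₂Φ = N₂B₁A₂ = μ₀n₁N₂A₂·I₁, giving M = μ₀n₁N₂A₂.
A₂ = πr² = π(9.230×10^-3 m)² = 2.676×10^-4 m².
M = (4π×10⁻⁷)(2180)(286)(2.676×10^-4) = 2.097×10^-4 H.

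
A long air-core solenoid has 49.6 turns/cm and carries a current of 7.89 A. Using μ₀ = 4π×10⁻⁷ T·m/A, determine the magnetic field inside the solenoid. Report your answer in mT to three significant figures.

B ≈ 49.2 mT

Inside a long solenoid, B = μ₀nI.
B = (4π×10⁻⁷)(4.960×10^3 m⁻¹)(7.89 A) = 4.918×10^-2 T.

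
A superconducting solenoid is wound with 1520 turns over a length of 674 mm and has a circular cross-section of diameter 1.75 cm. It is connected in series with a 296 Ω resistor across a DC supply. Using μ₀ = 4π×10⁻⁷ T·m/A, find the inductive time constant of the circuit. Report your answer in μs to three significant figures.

τ ≈ 3.50 μs

A = π(d/2)² = π(8.750×10^-3 m)² = 2.405×10^-4 m².
L = μ₀N²A/ℓ = (4π×10⁻⁷)(1520)²(2.405×10^-4)/(0.674) = 1.036×10^-3 H.
τ = L/R = (1.036×10^-3)/(296) = 3.500×10^-6 s.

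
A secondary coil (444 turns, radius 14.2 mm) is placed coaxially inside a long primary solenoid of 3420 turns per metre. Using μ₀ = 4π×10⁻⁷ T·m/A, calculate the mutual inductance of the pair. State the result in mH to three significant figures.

The outer solenoid produces a uniform field B₁ = μ₀n₁I₁ across the inner coil,
so the flux linkage is N₂Φ = N₂B₁A₂ = μ₀n₁N₂A₂·I₁, giving M = μ₀n₁N₂A₂.
A₂ = πr² = π(1.420×10^-2 m)² = 6.3347×10^-4 m².
M = (4π×10⁻⁷)(3420)(444)(6.3347×10^-4) = 1.209×10^-3 H.

M ≈ 1.21 mH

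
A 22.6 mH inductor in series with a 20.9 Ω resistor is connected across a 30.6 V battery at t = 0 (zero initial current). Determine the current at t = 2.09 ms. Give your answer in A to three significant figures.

τ = L/R = 2.260×10^-2/20.9 = 1.081×10^-3 s; final current I_∞ = ε/R = 30.6/20.9 = 1.464 A.
I(t) = I_∞(1 − e^(−t/τ)) with t/τ = 1.933.
I = (1.464)(1 − e^(−1.933)) = 1.252 A.

I ≈ 1.25 A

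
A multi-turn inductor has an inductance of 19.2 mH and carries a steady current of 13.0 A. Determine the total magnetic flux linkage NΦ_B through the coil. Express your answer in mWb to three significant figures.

From L = NΦ_B/I, the flux linkage is NΦ_B = LI.
NΦ_B = (1.920×10^-2 H)(13.0 A) = 0.2496 Wb.

NΦ_B ≈ 250 mWb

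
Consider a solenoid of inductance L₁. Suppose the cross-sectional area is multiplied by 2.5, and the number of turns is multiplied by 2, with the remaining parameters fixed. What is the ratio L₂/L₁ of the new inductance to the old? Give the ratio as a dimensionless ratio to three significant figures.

L₂/L₁ = 10.0

For a solenoid, L ∝ μᵣN²A/ℓ.
L₂/L₁ = (2.5) × (2)^2 = 10.0.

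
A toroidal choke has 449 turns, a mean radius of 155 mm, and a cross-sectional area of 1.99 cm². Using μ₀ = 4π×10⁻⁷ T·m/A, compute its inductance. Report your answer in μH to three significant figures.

For a thin toroid, L = μ₀N²A/(2πR).
L = (4π×10⁻⁷)(449)²(1.990×10^-4) / (2π×0.155 m) = 5.177×10^-5 H.

L ≈ 51.8 μH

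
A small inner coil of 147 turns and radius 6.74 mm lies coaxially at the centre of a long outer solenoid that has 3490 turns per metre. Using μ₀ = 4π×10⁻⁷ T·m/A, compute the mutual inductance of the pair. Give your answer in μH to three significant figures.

The outer solenoid produces a uniform field B₁ = μ₀n₁I₁ across the inner coil,
so the flux linkage is N₂Φ = N₂B₁A₂ = μ₀n₁N₂A₂·I₁, giving M = μ₀n₁N₂A₂.
A₂ = πr² = π(6.740×10^-3 m)² = 1.427×10^-4 m².
M = (4π×10⁻⁷)(3490)(147)(1.427×10^-4) = 9.201×10^-5 H.

M ≈ 92.0 μH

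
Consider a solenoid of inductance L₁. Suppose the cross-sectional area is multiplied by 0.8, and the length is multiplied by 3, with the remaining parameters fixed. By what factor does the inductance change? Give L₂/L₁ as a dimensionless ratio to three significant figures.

L₂/L₁ = 0.267

For a solenoid, L ∝ μᵣN²A/ℓ.
L₂/L₁ = (0.8) × (3)^-1 = 0.267.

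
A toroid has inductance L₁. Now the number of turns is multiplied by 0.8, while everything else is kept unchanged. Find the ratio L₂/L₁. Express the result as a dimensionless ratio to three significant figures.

For a toroid, L ∝ μᵣN²A/R.
L₂/L₁ = (0.8)^2 = 0.640.

L₂/L₁ = 0.640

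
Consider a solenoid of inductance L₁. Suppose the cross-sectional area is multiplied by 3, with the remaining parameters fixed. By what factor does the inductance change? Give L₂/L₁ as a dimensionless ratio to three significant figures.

For a solenoid, L ∝ μᵣN²A/ℓ.
L₂/L₁ = (3) = 3.00.

L₂/L₁ = 3.00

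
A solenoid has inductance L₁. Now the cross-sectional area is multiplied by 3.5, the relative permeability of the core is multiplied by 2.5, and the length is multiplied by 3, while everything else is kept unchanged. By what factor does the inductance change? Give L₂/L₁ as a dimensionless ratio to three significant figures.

For a solenoid, L ∝ μᵣN²A/ℓ.
L₂/L₁ = (3.5) × (2.5) × (3)^-1 = 2.92.

L₂/L₁ = 2.92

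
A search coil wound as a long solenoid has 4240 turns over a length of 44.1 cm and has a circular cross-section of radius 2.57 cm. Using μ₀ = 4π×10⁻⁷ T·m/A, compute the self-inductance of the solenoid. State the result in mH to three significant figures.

A = πr² = π(2.570×10^-2 m)² = 2.07499×10^-3 m².
For a long solenoid, L = μ₀N²A/ℓ.
L = (4π×10⁻⁷)(4240)²(2.07499×10^-3)/(0.441 m) = 0.1063 H.

L ≈ 106 mH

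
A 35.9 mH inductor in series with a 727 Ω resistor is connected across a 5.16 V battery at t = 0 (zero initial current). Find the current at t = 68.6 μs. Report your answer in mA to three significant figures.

I ≈ 5.33 mA

τ = L/R = 3.590×10^-2/727 = 4.938×10^-5 s; final current I_∞ = ε/R = 5.16/727 = 7.098×10^-3 A.
I(t) = I_∞(1 − e^(−t/τ)) with t/τ = 1.389.
I = (7.098×10^-3)(1 − e^(−1.389)) = 5.328×10^-3 A.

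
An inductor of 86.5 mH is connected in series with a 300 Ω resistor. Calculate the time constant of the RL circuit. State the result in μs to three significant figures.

τ = L/R = (8.650×10^-2 H)/(300 Ω) = 2.883×10^-4 s.

τ ≈ 288 μs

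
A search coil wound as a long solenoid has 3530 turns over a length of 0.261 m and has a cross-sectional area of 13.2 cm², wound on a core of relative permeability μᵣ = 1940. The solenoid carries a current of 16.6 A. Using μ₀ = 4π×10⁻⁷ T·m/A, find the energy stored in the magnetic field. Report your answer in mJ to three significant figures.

A = 13.2 cm² = 1.320×10^-3 m².
L = μ₀μᵣN²A/ℓ = (4π×10⁻⁷)(1940)(3530)²(1.320×10^-3)/(0.261) = 153.6 H.
U = ½LI² = ½(153.6)(16.6)² = 2.117×10^4 J.

U ≈ 21200000 mJ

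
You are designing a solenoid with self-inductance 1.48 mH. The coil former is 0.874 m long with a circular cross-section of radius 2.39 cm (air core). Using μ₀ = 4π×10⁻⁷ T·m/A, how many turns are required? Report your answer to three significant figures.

A = πr² = π(2.390×10^-2 m)² = 1.7945×10^-3 m².
From L = μ₀N²A/ℓ, N = √(Lℓ / (μ₀A)).
N = √[(1.480×10^-3)(0.874) / ((4π×10⁻⁷)×1.7945×10^-3)] = √(5.736×10^5) ≈ 757.4.

N ≈ 757 turns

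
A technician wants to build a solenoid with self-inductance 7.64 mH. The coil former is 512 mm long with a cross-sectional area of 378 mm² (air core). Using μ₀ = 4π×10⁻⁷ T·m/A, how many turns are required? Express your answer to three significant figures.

N ≈ 2870 turns

A = 378 mm² = 3.780×10^-4 m².
From L = μ₀N²A/ℓ, N = √(Lℓ / (μ₀A)).
N = √[(7.640×10^-3)(0.512) / ((4π×10⁻⁷)×3.780×10^-4)] = √(8.23496×10^6) ≈ 2869.7.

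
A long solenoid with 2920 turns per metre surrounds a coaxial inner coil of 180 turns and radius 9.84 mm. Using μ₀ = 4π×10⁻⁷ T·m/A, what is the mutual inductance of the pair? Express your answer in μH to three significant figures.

The outer solenoid produces a uniform field B₁ = μ₀n₁I₁ across the inner coil,
so the flux linkage is N₂Φ = N₂B₁A₂ = μ₀n₁N₂A₂·I₁, giving M = μ₀n₁N₂A₂.
A₂ = πr² = π(9.840×10^-3 m)² = 3.042×10^-4 m².
M = (4π×10⁻⁷)(2920)(180)(3.042×10^-4) = 2.009×10^-4 H.

M ≈ 201 μH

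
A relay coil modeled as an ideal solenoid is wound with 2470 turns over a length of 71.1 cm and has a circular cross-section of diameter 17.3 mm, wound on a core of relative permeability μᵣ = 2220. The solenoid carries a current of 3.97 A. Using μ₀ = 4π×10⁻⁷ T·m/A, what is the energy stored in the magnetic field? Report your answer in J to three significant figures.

A = π(d/2)² = π(8.650×10^-3 m)² = 2.351×10^-4 m².
L = μ₀μᵣN²A/ℓ = (4π×10⁻⁷)(2220)(2470)²(2.351×10^-4)/(0.711) = 5.627 H.
U = ½LI² = ½(5.627)(3.97)² = 44.34 J.

U ≈ 44.3 J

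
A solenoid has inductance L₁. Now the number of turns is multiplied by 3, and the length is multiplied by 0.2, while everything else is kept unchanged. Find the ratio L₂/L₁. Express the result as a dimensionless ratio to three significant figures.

L₂/L₁ = 45.0

For a solenoid, L ∝ μᵣN²A/ℓ.
L₂/L₁ = (3)^2 × (0.2)^-1 = 45.0.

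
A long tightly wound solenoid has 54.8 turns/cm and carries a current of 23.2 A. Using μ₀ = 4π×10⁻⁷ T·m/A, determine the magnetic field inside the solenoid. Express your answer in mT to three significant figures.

Inside a long solenoid, B = μ₀nI.
B = (4π×10⁻⁷)(5.480×10^3 m⁻¹)(23.2 A) = 0.1598 T.

B ≈ 160 mT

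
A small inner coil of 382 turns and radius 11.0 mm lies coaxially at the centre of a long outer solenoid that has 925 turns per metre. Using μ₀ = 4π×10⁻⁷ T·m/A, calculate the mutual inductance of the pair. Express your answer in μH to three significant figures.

M ≈ 169 μH

The outer solenoid produces a uniform field B₁ = μ₀n₁I₁ across the inner coil,
so the flux linkage is N₂Φ = N₂B₁A₂ = μ₀n₁N₂A₂·I₁, giving M = μ₀n₁N₂A₂.
A₂ = πr² = π(1.100×10^-2 m)² = 3.801×10^-4 m².
M = (4π×10⁻⁷)(925)(382)(3.801×10^-4) = 1.688×10^-4 H.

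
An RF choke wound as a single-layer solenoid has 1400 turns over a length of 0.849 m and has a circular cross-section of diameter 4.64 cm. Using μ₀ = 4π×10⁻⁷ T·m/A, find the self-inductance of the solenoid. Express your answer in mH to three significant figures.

L ≈ 4.91 mH

A = π(d/2)² = π(2.320×10^-2 m)² = 1.691×10^-3 m².
For a long solenoid, L = μ₀N²A/ℓ.
L = (4π×10⁻⁷)(1400)²(1.691×10^-3)/(0.849 m) = 4.906×10^-3 H.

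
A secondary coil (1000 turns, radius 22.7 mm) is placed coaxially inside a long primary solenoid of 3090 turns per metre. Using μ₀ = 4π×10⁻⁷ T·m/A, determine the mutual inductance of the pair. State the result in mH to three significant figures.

M ≈ 6.29 mH

The outer solenoid produces a uniform field B₁ = μ₀n₁I₁ across the inner coil,
so the flux linkage is N₂Φ = N₂B₁A₂ = μ₀n₁N₂A₂·I₁, giving M = μ₀n₁N₂A₂.
A₂ = πr² = π(2.270×10^-2 m)² = 1.619×10^-3 m².
M = (4π×10⁻⁷)(3090)(1000)(1.619×10^-3) = 6.286×10^-3 H.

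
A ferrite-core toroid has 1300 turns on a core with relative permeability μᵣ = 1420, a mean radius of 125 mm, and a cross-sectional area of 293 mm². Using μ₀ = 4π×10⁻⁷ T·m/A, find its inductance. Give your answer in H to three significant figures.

For a thin toroid, L = μ₀μᵣN²A/(2πR).
L = (4π×10⁻⁷)(1420)(1300)²(2.930×10^-4) / (2π×0.125 m) = 1.125 H.

L ≈ 1.13 H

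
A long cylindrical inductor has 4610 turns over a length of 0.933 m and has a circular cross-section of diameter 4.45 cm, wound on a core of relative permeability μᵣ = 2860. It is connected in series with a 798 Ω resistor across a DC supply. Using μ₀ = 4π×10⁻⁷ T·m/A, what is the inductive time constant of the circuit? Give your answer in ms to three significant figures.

τ ≈ 160 ms

A = π(d/2)² = π(2.225×10^-2 m)² = 1.555×10^-3 m².
L = μ₀μᵣN²A/ℓ = (4π×10⁻⁷)(2860)(4610)²(1.555×10^-3)/(0.933) = 127.3 H.
τ = L/R = (127.3)/(798) = 0.1596 s.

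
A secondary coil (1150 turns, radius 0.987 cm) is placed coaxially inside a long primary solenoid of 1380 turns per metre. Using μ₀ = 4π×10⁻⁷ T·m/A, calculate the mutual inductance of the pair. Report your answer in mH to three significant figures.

The outer solenoid produces a uniform field B₁ = μ₀n₁I₁ across the inner coil,
so the flux linkage is N₂Φ = N₂B₁A₂ = μ₀n₁N₂A₂·I₁, giving M = μ₀n₁N₂A₂.
A₂ = πr² = π(9.870×10^-3 m)² = 3.060×10^-4 m².
M = (4π×10⁻⁷)(1380)(1150)(3.060×10^-4) = 6.103×10^-4 H.

M ≈ 0.610 mH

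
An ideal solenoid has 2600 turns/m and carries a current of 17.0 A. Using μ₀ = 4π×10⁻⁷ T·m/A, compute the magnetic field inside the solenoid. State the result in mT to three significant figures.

Inside a long solenoid, B = μ₀nI.
B = (4π×10⁻⁷)(2.600×10^3 m⁻¹)(17.0 A) = 5.554×10^-2 T.

B ≈ 55.5 mT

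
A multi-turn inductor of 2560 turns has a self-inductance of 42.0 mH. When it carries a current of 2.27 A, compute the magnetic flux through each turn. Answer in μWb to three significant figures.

From L = NΦ_B/I, the flux per turn is Φ_B = LI/N.
Φ_B = (4.200×10^-2 H)(2.27 A)/2560 = 3.724×10^-5 Wb.

Φ_B ≈ 37.2 μWb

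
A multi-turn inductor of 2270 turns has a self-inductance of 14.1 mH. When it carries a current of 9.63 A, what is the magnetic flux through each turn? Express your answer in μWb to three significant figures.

From L = NΦ_B/I, the flux per turn is Φ_B = LI/N.
Φ_B = (1.410×10^-2 H)(9.63 A)/2270 = 5.982×10^-5 Wb.

Φ_B ≈ 59.8 μWb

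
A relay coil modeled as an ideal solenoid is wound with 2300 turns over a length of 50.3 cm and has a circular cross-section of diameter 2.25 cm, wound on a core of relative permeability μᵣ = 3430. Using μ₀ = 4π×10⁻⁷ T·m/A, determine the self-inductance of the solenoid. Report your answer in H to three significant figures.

L ≈ 18.0 H

A = π(d/2)² = π(1.125×10^-2 m)² = 3.976×10^-4 m².
For a long solenoid, L = μ₀μᵣN²A/ℓ.
L = (4π×10⁻⁷)(3430)(2300)²(3.976×10^-4)/(0.503 m) = 18.02 H.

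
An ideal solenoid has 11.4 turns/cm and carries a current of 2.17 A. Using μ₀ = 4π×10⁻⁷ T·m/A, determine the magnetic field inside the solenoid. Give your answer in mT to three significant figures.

B ≈ 3.11 mT

Inside a long solenoid, B = μ₀nI.
B = (4π×10⁻⁷)(1.140×10^3 m⁻¹)(2.17 A) = 3.109×10^-3 T.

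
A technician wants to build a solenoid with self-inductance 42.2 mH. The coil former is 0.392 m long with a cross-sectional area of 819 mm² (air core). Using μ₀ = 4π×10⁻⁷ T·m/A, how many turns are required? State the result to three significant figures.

A = 819 mm² = 8.190×10^-4 m².
From L = μ₀N²A/ℓ, N = √(Lℓ / (μ₀A)).
N = √[(4.220×10^-2)(0.392) / ((4π×10⁻⁷)×8.190×10^-4)] = √(1.607×10^7) ≈ 4009.2.

N ≈ 4010 turns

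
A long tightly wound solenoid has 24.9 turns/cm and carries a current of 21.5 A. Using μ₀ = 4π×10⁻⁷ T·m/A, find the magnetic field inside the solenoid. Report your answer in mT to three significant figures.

Inside a long solenoid, B = μ₀nI.
B = (4π×10⁻⁷)(2.490×10^3 m⁻¹)(21.5 A) = 6.727×10^-2 T.

B ≈ 67.3 mT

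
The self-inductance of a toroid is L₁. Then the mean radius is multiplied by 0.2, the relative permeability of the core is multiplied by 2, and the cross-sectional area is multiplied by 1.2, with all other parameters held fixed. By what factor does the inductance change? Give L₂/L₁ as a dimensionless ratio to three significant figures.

For a toroid, L ∝ μᵣN²A/R.
L₂/L₁ = (0.2)^-1 × (2) × (1.2) = 12.0.

L₂/L₁ = 12.0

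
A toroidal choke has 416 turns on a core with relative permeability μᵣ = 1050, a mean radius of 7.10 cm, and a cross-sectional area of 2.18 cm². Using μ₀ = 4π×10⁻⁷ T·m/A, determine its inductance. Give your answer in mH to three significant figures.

L ≈ 112 mH

For a thin toroid, L = μ₀μᵣN²A/(2πR).
L = (4π×10⁻⁷)(1050)(416)²(2.180×10^-4) / (2π×7.100×10^-2 m) = 0.1116 H.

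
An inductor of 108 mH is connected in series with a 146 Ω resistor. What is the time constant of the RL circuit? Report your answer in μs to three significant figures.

τ = L/R = (0.108 H)/(146 Ω) = 7.397×10^-4 s.

τ ≈ 740 μs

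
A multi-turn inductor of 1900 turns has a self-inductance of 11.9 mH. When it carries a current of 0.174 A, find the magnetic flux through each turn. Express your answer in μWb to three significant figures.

Φ_B ≈ 1.09 μWb

From L = NΦ_B/I, the flux per turn is Φ_B = LI/N.
Φ_B = (1.190×10^-2 H)(0.174 A)/1900 = 1.090×10^-6 Wb.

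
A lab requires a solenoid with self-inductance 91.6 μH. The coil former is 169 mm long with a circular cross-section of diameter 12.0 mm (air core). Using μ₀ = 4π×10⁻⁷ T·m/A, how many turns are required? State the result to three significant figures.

A = π(d/2)² = π(6.000×10^-3 m)² = 1.131×10^-4 m².
From L = μ₀N²A/ℓ, N = √(Lℓ / (μ₀A)).
N = √[(9.160×10^-5)(0.169) / ((4π×10⁻⁷)×1.131×10^-4)] = √(1.089×10^5) ≈ 330.0.

N ≈ 330 turns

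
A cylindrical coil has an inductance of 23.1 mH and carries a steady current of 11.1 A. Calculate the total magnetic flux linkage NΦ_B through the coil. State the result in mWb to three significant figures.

NΦ_B ≈ 256 mWb

From L = NΦ_B/I, the flux linkage is NΦ_B = LI.
NΦ_B = (2.310×10^-2 H)(11.1 A) = 0.2564 Wb.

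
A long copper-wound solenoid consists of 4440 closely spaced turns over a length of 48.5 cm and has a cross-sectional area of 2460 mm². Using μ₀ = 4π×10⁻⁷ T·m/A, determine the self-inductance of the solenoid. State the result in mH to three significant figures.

L ≈ 126 mH

A = 2460 mm² = 2.460×10^-3 m².
For a long solenoid, L = μ₀N²A/ℓ.
L = (4π×10⁻⁷)(4440)²(2.460×10^-3)/(0.485 m) = 0.1257 H.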